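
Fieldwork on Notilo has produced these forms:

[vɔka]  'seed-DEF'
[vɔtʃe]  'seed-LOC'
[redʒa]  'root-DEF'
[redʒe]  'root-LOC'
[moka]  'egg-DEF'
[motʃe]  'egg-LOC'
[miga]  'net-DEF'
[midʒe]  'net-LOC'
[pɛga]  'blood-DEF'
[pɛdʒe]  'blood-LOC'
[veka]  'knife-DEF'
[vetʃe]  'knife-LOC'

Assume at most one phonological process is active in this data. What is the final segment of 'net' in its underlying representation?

/g/

The root 'net' surfaces as [miga] and [midʒe], with a stem-final [g] ~ [dʒ] alternation.
Compare 'root', with invariant [dʒ] in [redʒa] and [redʒe]: an analysis with underlying /dʒ/ and a rule producing [g] before the DEF suffix would wrongly predict alternation here too.
The underlying segment must be /g/; /k/ and /g/ become palato-alveolar [tʃ] and [dʒ] before a front vowel, yielding [dʒ] there.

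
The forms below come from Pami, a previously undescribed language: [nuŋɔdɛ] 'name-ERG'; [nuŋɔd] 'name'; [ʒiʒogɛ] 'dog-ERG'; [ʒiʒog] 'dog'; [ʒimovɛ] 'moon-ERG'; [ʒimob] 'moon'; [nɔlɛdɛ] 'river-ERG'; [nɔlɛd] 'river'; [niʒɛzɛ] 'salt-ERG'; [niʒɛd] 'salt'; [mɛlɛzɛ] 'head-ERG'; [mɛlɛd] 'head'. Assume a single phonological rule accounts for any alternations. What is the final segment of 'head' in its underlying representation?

/z/

The stem for 'head' ends in [z] in [mɛlɛzɛ] but [d] in [mɛlɛd].
Compare 'river', with invariant [d] in [nɔlɛdɛ] and [nɔlɛd]: an analysis with underlying /d/ and a rule producing [z] before the ERG suffix would wrongly predict alternation here too.
The underlying segment must be /z/; voiced fricatives become stops word-finally, yielding [d] there.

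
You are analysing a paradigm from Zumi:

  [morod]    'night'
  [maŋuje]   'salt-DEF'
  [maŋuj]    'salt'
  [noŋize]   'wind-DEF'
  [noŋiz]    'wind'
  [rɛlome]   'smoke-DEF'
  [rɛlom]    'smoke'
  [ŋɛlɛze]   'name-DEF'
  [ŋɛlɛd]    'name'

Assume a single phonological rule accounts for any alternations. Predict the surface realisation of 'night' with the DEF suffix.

[moroze]

In [ŋɛlɛze] and [ŋɛlɛd] the final segment of 'name' alternates: [z] ~ [d].
But 'wind' keeps [z] in both environments ([noŋize], [noŋiz]), so there is no rule changing /z/ to [d] in isolation.
The underlying segment must be /d/; voiced stops become fricatives between vowels, yielding [z] there.
From [morod] the stem 'night' is /morod/; between vowels this yields [moroze].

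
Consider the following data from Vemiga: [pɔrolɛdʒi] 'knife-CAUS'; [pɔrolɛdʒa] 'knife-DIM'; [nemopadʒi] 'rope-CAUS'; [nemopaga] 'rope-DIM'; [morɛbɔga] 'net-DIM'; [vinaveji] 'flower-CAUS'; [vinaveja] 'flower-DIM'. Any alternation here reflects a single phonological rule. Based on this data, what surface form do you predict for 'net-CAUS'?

[morɛbɔdʒi]

The root 'rope' surfaces as [nemopadʒi] and [nemopaga], with a stem-final [dʒ] ~ [g] alternation.
Compare 'knife', with invariant [dʒ] in [pɔrolɛdʒi] and [pɔrolɛdʒa]: an analysis with underlying /dʒ/ and a rule producing [g] before the DIM suffix would wrongly predict alternation here too.
The underlying segment must be /g/; /g/ becomes palato-alveolar [dʒ] before a front vowel, yielding [dʒ] there.
From [morɛbɔga] the stem 'net' is /morɛbɔg/; before a front vowel this yields [morɛbɔdʒi].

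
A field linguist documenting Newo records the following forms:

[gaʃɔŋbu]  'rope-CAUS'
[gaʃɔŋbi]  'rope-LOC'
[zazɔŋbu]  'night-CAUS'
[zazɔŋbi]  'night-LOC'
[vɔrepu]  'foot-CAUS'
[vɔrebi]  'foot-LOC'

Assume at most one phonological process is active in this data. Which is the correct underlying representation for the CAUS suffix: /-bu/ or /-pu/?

The CAUS suffix surfaces as [-bu] and [-pu], depending on the final segment of the stem.
By contrast the LOC suffix keeps its initial [b] throughout — that segment must be underlying.
The CAUS suffix is therefore /-pu/ underlyingly, with post-nasal voicing: voiceless stops become voiced after a nasal.

/-pu/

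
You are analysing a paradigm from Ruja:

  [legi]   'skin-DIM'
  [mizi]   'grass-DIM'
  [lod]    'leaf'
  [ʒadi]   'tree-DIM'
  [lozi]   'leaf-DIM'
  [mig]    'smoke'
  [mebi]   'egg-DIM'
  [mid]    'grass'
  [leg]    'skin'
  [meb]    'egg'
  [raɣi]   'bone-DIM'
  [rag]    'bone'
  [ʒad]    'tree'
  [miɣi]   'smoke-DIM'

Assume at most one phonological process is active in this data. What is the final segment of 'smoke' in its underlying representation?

/ɣ/

The root 'smoke' surfaces as [miɣi] and [mig], with a stem-final [ɣ] ~ [g] alternation.
But 'skin' keeps [g] in both environments ([legi], [leg]), so there is no rule changing /g/ to [ɣ] before the DIM suffix.
So /ɣ/ is underlying, and a rule of word-final hardening — voiced fricatives become stops word-finally — gives [g].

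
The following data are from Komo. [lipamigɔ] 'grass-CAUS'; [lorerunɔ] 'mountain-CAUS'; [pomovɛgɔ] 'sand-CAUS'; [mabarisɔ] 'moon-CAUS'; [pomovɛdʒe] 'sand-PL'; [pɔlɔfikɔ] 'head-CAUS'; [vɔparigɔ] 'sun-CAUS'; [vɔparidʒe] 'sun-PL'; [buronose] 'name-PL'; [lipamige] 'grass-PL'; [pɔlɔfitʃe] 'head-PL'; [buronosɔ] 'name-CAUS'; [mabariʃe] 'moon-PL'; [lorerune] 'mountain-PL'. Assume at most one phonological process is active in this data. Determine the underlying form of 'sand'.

/pomovɛdʒ/

In [pomovɛgɔ] and [pomovɛdʒe] the final segment of 'sand' alternates: [g] ~ [dʒ].
But 'grass' keeps [g] in both environments ([lipamigɔ], [lipamige]), so there is no rule changing /g/ to [dʒ] before the PL suffix.
So /dʒ/ is underlying, and a rule of depalatalization — palato-alveolar /tʃ/, /dʒ/ and /ʃ/ become [k], [g] and [s] when no front vowel follows — gives [g].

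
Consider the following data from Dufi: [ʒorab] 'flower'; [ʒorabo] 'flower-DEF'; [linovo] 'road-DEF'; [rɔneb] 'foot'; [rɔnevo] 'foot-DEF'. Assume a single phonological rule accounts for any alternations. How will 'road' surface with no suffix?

[linob]

The stem for 'foot' ends in [b] in [rɔneb] but [v] in [rɔnevo].
The stem 'flower' ([ʒorab], [ʒorabo]) shows [b] unchanged in both environments, so [b] cannot be basic with [v] derived before the DEF suffix.
The alternation reflects word-final hardening: voiced fricatives become stops word-finally. /v/ is underlying.
From [linovo] the stem 'road' is /linov/; word-finally this yields [linob].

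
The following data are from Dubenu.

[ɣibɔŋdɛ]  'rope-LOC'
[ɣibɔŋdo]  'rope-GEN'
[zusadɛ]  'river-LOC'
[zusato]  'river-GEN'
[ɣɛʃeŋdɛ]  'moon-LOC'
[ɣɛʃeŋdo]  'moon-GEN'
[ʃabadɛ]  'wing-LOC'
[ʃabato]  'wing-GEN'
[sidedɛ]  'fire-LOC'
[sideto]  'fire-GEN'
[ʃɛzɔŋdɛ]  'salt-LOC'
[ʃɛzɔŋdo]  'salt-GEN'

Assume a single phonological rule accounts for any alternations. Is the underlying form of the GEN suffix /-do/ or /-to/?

/-to/

The GEN suffix surfaces as [-do] and [-to], depending on the final segment of the stem.
By contrast the LOC suffix keeps its initial [d] throughout — that segment must be underlying.
The GEN suffix is therefore /-to/ underlyingly, with post-nasal voicing: voiceless stops become voiced after a nasal.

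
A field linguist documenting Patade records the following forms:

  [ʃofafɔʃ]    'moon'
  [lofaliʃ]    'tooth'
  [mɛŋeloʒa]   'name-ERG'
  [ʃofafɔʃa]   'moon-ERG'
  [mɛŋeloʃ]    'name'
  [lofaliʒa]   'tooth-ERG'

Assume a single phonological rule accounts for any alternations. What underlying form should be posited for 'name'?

'name' shows [ʃ] ~ [ʒ] at the end of the stem ([mɛŋeloʃ] vs [mɛŋeloʒa]).
But 'moon' keeps [ʃ] in both environments ([ʃofafɔʃ], [ʃofafɔʃa]), so there is no rule changing /ʃ/ to [ʒ] before the ERG suffix.
So /ʒ/ is underlying, and a rule of word-final obstruent devoicing — voiced obstruents become voiceless word-finally — gives [ʃ].
So 'name' = /mɛŋeloʒ/.

/mɛŋeloʒ/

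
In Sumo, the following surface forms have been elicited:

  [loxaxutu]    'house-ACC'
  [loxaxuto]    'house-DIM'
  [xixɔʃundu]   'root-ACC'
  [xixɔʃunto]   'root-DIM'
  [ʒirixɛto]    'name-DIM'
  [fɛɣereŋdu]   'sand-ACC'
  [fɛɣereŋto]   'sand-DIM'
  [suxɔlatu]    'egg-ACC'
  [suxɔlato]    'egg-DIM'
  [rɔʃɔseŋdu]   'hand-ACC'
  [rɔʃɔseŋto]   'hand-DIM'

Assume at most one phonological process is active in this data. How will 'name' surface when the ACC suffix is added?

The ACC morpheme has two allomorphs, [-du] and [-tu].
The DIM suffix, which begins with [t], is invariant after every stem; so [t] is not altered by any rule here.
The ACC suffix is therefore /-du/ underlyingly, with post-vocalic devoicing: voiced stops become voiceless after a vowel.
After 'name', which ends in a vowel, the suffix surfaces as [-tu], giving [ʒirixɛtu].

[ʒirixɛtu]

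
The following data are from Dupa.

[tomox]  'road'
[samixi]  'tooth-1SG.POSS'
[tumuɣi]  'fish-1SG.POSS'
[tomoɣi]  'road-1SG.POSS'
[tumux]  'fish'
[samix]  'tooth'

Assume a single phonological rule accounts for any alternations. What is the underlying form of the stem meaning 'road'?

The root 'road' surfaces as [tomoɣi] and [tomox], with a stem-final [ɣ] ~ [x] alternation.
If /x/ were underlying and a rule turned it into [ɣ] before the 1SG.POSS suffix, 'tooth' would also alternate; but it has [x] in both [samixi] and [samix].
So /ɣ/ is underlying, and a rule of word-final obstruent devoicing — voiced obstruents become voiceless word-finally — gives [x].
Hence 'road' is /tomoɣ/ underlyingly.

/tomoɣ/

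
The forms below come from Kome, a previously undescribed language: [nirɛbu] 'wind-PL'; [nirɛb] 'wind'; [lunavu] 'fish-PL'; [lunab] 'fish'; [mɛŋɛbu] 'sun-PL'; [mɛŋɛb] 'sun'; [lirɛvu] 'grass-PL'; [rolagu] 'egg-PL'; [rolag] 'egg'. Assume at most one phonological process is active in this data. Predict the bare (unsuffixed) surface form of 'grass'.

In [lunavu] and [lunab] the final segment of 'fish' alternates: [v] ~ [b].
But 'sun' keeps [b] in both environments ([mɛŋɛbu], [mɛŋɛb]), so there is no rule changing /b/ to [v] before the PL suffix.
The underlying segment must be /v/; voiced fricatives become stops word-finally, yielding [b] there.
From [lirɛvu] the stem 'grass' is /lirɛv/; word-finally this yields [lirɛb].

[lirɛb]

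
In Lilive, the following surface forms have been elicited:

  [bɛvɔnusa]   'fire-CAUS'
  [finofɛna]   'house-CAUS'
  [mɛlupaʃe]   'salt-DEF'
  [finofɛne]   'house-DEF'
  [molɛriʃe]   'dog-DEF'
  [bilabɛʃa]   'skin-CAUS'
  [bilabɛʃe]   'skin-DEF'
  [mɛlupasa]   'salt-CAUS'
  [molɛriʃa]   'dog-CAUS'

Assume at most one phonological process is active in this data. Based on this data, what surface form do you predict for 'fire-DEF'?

In [mɛlupaʃe] and [mɛlupasa] the final segment of 'salt' alternates: [ʃ] ~ [s].
Compare 'skin', with invariant [ʃ] in [bilabɛʃe] and [bilabɛʃa]: an analysis with underlying /ʃ/ and a rule producing [s] before the CAUS suffix would wrongly predict alternation here too.
The alternation reflects palatalization before a front vowel: /s/ becomes palato-alveolar [ʃ] before a front vowel. /s/ is underlying.
From [bɛvɔnusa] the stem 'fire' is /bɛvɔnus/; before a front vowel this yields [bɛvɔnuʃe].

[bɛvɔnuʃe]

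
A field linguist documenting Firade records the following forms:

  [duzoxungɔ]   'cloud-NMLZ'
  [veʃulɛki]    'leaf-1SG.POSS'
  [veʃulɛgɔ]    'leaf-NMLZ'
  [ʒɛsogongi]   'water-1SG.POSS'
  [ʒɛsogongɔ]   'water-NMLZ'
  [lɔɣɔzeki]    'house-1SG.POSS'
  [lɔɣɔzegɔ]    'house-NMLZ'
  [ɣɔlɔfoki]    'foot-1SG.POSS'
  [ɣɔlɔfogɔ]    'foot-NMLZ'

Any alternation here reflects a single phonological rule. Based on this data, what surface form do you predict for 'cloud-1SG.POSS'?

The 1SG.POSS suffix surfaces as [-gi] and [-ki], depending on the final segment of the stem.
By contrast the NMLZ suffix keeps its initial [g] throughout — that segment must be underlying.
So the underlying form is /-ki/, and voiceless stops become voiced after a nasal.
After 'cloud', which ends in a nasal, the suffix surfaces as [-gi], giving [duzoxungi].

[duzoxungi]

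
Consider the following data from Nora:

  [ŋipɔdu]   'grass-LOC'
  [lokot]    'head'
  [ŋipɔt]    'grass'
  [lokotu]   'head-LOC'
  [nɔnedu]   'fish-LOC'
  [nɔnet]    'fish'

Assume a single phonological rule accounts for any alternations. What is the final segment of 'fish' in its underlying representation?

/d/

The root 'fish' surfaces as [nɔnet] and [nɔnedu], with a stem-final [t] ~ [d] alternation.
The stem 'head' ([lokot], [lokotu]) shows [t] unchanged in both environments, so [t] cannot be basic with [d] derived before the LOC suffix.
The alternation reflects word-final obstruent devoicing: voiced obstruents become voiceless word-finally. /d/ is underlying.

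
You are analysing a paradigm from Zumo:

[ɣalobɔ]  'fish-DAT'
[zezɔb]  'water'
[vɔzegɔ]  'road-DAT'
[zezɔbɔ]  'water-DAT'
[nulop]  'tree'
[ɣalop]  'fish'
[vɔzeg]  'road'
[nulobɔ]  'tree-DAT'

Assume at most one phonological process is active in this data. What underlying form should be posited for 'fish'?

The stem for 'fish' ends in [b] in [ɣalobɔ] but [p] in [ɣalop].
But 'water' keeps [b] in both environments ([zezɔbɔ], [zezɔb]), so there is no rule changing /b/ to [p] in isolation.
The underlying segment must be /p/; voiceless stops become voiced between vowels, yielding [b] there.

/ɣalop/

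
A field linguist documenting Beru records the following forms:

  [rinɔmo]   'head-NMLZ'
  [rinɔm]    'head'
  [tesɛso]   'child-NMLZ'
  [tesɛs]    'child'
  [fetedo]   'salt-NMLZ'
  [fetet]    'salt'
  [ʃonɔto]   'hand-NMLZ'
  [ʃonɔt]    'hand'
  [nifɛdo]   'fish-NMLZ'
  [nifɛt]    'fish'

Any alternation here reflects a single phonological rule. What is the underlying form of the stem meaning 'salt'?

'salt' shows [d] ~ [t] at the end of the stem ([fetedo] vs [fetet]).
But 'hand' keeps [t] in both environments ([ʃonɔto], [ʃonɔt]), so there is no rule changing /t/ to [d] before the NMLZ suffix.
The alternation reflects word-final obstruent devoicing: voiced obstruents become voiceless word-finally. /d/ is underlying.

/feted/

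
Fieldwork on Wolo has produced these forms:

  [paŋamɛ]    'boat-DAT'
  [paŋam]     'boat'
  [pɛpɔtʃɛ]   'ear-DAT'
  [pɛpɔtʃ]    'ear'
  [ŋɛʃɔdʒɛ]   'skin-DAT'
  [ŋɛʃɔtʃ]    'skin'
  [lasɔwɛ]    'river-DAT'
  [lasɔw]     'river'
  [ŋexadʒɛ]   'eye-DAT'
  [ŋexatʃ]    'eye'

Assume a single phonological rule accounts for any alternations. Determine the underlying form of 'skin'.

/ŋɛʃɔdʒ/

The stem for 'skin' ends in [dʒ] in [ŋɛʃɔdʒɛ] but [tʃ] in [ŋɛʃɔtʃ].
Compare 'ear', with invariant [tʃ] in [pɛpɔtʃɛ] and [pɛpɔtʃ]: an analysis with underlying /tʃ/ and a rule producing [dʒ] before the DAT suffix would wrongly predict alternation here too.
Therefore /dʒ/ is basic and [tʃ] is derived by word-final obstruent devoicing (voiced obstruents become voiceless word-finally).
So 'skin' = /ŋɛʃɔdʒ/.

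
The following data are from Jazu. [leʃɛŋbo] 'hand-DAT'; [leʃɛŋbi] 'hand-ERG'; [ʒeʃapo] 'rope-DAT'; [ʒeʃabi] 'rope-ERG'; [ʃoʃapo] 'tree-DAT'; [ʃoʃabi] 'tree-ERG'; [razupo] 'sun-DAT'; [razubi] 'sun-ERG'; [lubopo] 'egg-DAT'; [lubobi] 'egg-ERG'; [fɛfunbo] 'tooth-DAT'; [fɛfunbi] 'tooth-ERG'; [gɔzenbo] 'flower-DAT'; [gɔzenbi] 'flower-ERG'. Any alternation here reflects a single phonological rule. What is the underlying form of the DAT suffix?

/-po/

The DAT suffix surfaces as [-bo] and [-po], depending on the final segment of the stem.
By contrast the ERG suffix keeps its initial [b] throughout — that segment must be underlying.
So the underlying form is /-po/, and voiceless stops become voiced after a nasal.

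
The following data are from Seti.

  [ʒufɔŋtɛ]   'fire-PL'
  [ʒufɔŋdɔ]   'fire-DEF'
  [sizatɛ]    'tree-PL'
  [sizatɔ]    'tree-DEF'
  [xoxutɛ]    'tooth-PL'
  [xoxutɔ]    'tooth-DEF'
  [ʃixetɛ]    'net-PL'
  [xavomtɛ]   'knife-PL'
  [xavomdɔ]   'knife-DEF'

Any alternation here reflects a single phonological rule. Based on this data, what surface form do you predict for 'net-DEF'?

The DEF morpheme has two allomorphs, [-dɔ] and [-tɔ].
By contrast the PL suffix keeps its initial [t] throughout — that segment must be underlying.
So the underlying form is /-dɔ/, and voiced stops become voiceless after a vowel.
After 'net', which ends in a vowel, the suffix surfaces as [-tɔ], giving [ʃixetɔ].

[ʃixetɔ]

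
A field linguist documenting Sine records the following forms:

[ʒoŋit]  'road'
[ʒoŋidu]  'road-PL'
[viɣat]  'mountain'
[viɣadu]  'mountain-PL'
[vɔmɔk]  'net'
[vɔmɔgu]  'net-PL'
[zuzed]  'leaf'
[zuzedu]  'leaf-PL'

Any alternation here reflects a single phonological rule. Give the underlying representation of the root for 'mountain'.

The stem for 'mountain' ends in [t] in [viɣat] but [d] in [viɣadu].
The stem 'leaf' ([zuzed], [zuzedu]) shows [d] unchanged in both environments, so [d] cannot be basic with [t] derived in isolation.
So /t/ is underlying, and a rule of intervocalic voicing — voiceless stops become voiced between vowels — gives [d].
So 'mountain' = /viɣat/.

/viɣat/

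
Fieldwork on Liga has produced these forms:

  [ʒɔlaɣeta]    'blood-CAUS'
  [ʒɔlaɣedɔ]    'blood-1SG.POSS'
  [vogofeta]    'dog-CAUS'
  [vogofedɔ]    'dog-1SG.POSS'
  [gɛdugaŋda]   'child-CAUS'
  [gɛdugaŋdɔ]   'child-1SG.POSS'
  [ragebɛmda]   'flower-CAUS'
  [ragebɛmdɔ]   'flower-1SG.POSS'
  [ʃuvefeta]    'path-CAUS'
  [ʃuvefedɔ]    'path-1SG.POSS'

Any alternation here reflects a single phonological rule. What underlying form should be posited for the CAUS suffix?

The CAUS morpheme has two allomorphs, [-da] and [-ta].
The 1SG.POSS suffix, which begins with [d], is invariant after every stem; so [d] is not altered by any rule here.
The CAUS suffix is therefore /-ta/ underlyingly, with post-nasal voicing: voiceless stops become voiced after a nasal.

/-ta/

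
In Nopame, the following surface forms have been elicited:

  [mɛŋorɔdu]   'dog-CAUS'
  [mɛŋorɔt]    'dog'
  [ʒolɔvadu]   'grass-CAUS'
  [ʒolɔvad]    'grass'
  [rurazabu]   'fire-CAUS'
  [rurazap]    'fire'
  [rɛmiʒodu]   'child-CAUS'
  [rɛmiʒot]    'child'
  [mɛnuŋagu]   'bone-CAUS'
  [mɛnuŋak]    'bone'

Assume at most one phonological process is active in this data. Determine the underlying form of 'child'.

In [rɛmiʒodu] and [rɛmiʒot] the final segment of 'child' alternates: [d] ~ [t].
The stem 'grass' ([ʒolɔvadu], [ʒolɔvad]) shows [d] unchanged in both environments, so [d] cannot be basic with [t] derived in isolation.
Therefore /t/ is basic and [d] is derived by intervocalic voicing (voiceless stops become voiced between vowels).
So 'child' = /rɛmiʒot/.

/rɛmiʒot/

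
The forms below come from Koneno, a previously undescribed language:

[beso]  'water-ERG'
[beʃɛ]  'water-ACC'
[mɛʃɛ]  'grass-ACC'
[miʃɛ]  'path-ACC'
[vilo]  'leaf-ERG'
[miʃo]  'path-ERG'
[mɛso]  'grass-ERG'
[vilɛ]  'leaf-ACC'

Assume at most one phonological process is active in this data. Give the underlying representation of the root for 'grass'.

'grass' shows [s] ~ [ʃ] at the end of the stem ([mɛso] vs [mɛʃɛ]).
The stem 'path' ([miʃo], [miʃɛ]) shows [ʃ] unchanged in both environments, so [ʃ] cannot be basic with [s] derived before the ERG suffix.
The underlying segment must be /s/; /s/ becomes palato-alveolar [ʃ] before a front vowel, yielding [ʃ] there.

/mɛs/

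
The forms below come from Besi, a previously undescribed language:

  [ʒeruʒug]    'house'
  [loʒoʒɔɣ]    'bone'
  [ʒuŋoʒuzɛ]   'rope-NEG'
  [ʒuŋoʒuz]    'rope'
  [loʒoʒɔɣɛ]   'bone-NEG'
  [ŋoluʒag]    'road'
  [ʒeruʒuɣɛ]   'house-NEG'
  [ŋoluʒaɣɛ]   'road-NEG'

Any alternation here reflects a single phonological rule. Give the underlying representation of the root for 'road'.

The root 'road' surfaces as [ŋoluʒag] and [ŋoluʒaɣɛ], with a stem-final [g] ~ [ɣ] alternation.
If /ɣ/ were underlying and a rule turned it into [g] in isolation, 'bone' would also alternate; but it has [ɣ] in both [loʒoʒɔɣ] and [loʒoʒɔɣɛ].
The underlying segment must be /g/; voiced stops become fricatives between vowels, yielding [ɣ] there.
Hence 'road' is /ŋoluʒag/ underlyingly.

/ŋoluʒag/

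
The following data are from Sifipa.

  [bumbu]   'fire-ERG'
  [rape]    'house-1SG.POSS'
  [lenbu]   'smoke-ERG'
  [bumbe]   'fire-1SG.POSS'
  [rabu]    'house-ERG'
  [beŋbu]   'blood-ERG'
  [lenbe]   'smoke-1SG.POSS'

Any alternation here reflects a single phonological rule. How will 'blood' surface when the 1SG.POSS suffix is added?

The 1SG.POSS morpheme has two allomorphs, [-be] and [-pe].
By contrast the ERG suffix keeps its initial [b] throughout — that segment must be underlying.
So the underlying form is /-pe/, and voiceless stops become voiced after a nasal.
After 'blood', which ends in a nasal, the suffix surfaces as [-be], giving [beŋbe].

[beŋbe]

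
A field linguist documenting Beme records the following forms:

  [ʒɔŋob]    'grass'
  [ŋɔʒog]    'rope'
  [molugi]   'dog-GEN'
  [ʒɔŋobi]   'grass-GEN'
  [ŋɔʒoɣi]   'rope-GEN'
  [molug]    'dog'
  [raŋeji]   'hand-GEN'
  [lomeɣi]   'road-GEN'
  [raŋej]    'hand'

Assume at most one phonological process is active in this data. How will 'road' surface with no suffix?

'rope' shows [g] ~ [ɣ] at the end of the stem ([ŋɔʒog] vs [ŋɔʒoɣi]).
If /g/ were underlying and a rule turned it into [ɣ] before the GEN suffix, 'dog' would also alternate; but it has [g] in both [molug] and [molugi].
The underlying segment must be /ɣ/; voiced fricatives become stops word-finally, yielding [g] there.
From [lomeɣi] the stem 'road' is /lomeɣ/; word-finally this yields [lomeg].

[lomeg]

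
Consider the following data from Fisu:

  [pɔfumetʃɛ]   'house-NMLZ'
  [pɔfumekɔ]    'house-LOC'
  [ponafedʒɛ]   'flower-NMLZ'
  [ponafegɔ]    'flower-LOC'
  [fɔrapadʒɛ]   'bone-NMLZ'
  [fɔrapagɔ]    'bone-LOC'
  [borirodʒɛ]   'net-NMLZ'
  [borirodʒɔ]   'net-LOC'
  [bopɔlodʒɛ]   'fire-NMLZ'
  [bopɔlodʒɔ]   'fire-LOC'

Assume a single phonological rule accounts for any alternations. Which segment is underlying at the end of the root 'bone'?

/g/

The stem for 'bone' ends in [dʒ] in [fɔrapadʒɛ] but [g] in [fɔrapagɔ].
If /dʒ/ were underlying and a rule turned it into [g] before the LOC suffix, 'fire' would also alternate; but it has [dʒ] in both [bopɔlodʒɛ] and [bopɔlodʒɔ].
Therefore /g/ is basic and [dʒ] is derived by palatalization before a front vowel (/k/ and /g/ become palato-alveolar [tʃ] and [dʒ] before a front vowel).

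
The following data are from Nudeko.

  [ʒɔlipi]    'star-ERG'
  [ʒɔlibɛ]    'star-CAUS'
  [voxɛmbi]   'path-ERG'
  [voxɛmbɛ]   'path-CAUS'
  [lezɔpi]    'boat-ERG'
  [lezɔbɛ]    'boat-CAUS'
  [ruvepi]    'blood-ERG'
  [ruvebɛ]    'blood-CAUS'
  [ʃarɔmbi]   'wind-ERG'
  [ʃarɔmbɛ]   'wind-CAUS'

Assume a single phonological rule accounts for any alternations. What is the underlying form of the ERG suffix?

The ERG morpheme has two allomorphs, [-bi] and [-pi].
The CAUS suffix, which begins with [b], is invariant after every stem; so [b] is not altered by any rule here.
So the underlying form is /-pi/, and voiceless stops become voiced after a nasal.

/-pi/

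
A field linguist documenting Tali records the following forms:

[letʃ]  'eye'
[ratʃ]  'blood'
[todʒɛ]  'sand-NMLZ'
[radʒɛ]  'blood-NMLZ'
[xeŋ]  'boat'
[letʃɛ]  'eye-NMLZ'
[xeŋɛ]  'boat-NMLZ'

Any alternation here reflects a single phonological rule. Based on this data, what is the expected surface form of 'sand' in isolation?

[totʃ]

In [radʒɛ] and [ratʃ] the final segment of 'blood' alternates: [dʒ] ~ [tʃ].
Compare 'eye', with invariant [tʃ] in [letʃɛ] and [letʃ]: an analysis with underlying /tʃ/ and a rule producing [dʒ] before the NMLZ suffix would wrongly predict alternation here too.
So /dʒ/ is underlying, and a rule of word-final obstruent devoicing — voiced obstruents become voiceless word-finally — gives [tʃ].
The one attested form of 'sand', [todʒɛ], shows underlying /todʒ/. Applying the same rule word-finally gives [totʃ].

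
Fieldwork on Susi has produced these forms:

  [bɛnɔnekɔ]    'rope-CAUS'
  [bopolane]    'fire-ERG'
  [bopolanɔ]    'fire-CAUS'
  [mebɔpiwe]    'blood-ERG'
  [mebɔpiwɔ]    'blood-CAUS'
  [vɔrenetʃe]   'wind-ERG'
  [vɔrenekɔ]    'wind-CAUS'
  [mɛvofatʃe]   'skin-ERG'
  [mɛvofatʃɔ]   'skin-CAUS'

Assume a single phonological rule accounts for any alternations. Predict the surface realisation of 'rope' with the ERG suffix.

[bɛnɔnetʃe]

'wind' shows [tʃ] ~ [k] at the end of the stem ([vɔrenetʃe] vs [vɔrenekɔ]).
Compare 'skin', with invariant [tʃ] in [mɛvofatʃe] and [mɛvofatʃɔ]: an analysis with underlying /tʃ/ and a rule producing [k] before the CAUS suffix would wrongly predict alternation here too.
Therefore /k/ is basic and [tʃ] is derived by palatalization before a front vowel (/k/ becomes palato-alveolar [tʃ] before a front vowel).
The one attested form of 'rope', [bɛnɔnekɔ], shows underlying /bɛnɔnek/. Applying the same rule before a front vowel gives [bɛnɔnetʃe].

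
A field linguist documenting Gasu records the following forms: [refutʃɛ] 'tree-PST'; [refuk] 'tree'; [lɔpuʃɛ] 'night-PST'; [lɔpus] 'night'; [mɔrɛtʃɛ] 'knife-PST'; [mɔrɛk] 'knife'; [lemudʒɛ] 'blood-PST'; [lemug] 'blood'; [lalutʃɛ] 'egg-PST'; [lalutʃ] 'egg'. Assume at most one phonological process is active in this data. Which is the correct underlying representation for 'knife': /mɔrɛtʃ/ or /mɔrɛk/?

/mɔrɛk/

'knife' shows [tʃ] ~ [k] at the end of the stem ([mɔrɛtʃɛ] vs [mɔrɛk]).
If /tʃ/ were underlying and a rule turned it into [k] in isolation, 'egg' would also alternate; but it has [tʃ] in both [lalutʃɛ] and [lalutʃ].
The alternation reflects palatalization before a front vowel: /k/, /g/ and /s/ become palato-alveolar [tʃ], [dʒ] and [ʃ] before a front vowel. /k/ is underlying.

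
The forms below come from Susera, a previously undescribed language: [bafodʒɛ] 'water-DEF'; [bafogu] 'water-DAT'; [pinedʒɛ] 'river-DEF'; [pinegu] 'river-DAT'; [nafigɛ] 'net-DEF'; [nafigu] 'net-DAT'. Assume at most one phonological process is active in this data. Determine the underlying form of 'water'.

/bafodʒ/

In [bafodʒɛ] and [bafogu] the final segment of 'water' alternates: [dʒ] ~ [g].
The stem 'net' ([nafigɛ], [nafigu]) shows [g] unchanged in both environments, so [g] cannot be basic with [dʒ] derived before the DEF suffix.
Therefore /dʒ/ is basic and [g] is derived by depalatalization (palato-alveolar /dʒ/ becomes [g] when no front vowel follows).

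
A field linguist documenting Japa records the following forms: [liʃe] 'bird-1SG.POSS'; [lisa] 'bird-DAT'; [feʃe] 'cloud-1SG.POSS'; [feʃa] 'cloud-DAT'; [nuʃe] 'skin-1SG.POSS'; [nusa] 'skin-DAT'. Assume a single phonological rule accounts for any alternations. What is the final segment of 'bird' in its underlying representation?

/s/

In [liʃe] and [lisa] the final segment of 'bird' alternates: [ʃ] ~ [s].
The stem 'cloud' ([feʃe], [feʃa]) shows [ʃ] unchanged in both environments, so [ʃ] cannot be basic with [s] derived before the DAT suffix.
Therefore /s/ is basic and [ʃ] is derived by palatalization before a front vowel (/s/ becomes palato-alveolar [ʃ] before a front vowel).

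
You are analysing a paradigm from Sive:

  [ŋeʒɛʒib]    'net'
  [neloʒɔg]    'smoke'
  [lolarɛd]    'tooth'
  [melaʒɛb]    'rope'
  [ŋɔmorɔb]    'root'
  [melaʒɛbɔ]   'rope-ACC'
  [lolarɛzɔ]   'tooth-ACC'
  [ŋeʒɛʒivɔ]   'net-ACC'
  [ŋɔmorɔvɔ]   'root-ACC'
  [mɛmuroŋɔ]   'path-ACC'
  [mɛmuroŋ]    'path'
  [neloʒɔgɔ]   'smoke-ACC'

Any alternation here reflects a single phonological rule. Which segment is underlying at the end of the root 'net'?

'net' shows [v] ~ [b] at the end of the stem ([ŋeʒɛʒivɔ] vs [ŋeʒɛʒib]).
Compare 'rope', with invariant [b] in [melaʒɛbɔ] and [melaʒɛb]: an analysis with underlying /b/ and a rule producing [v] before the ACC suffix would wrongly predict alternation here too.
The alternation reflects word-final hardening: voiced fricatives become stops word-finally. /v/ is underlying.

/v/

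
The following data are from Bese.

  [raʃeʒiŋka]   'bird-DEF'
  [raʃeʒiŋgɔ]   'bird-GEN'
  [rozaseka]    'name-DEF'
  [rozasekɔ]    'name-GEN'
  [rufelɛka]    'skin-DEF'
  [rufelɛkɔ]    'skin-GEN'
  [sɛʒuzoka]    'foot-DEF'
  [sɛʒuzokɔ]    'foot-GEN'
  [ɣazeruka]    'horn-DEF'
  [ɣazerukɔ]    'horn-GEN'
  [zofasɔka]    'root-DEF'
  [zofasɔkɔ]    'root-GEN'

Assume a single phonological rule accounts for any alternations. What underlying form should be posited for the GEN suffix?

The GEN suffix surfaces as [-gɔ] and [-kɔ], depending on the final segment of the stem.
By contrast the DEF suffix keeps its initial [k] throughout — that segment must be underlying.
The GEN suffix is therefore /-gɔ/ underlyingly, with post-vocalic devoicing: voiced stops become voiceless after a vowel.

/-gɔ/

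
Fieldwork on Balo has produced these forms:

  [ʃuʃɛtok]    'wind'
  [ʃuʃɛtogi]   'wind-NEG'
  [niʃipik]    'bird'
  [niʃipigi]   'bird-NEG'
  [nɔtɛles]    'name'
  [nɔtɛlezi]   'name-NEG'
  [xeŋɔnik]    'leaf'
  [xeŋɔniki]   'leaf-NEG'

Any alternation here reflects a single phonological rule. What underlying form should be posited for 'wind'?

/ʃuʃɛtog/

'wind' shows [k] ~ [g] at the end of the stem ([ʃuʃɛtok] vs [ʃuʃɛtogi]).
The stem 'leaf' ([xeŋɔnik], [xeŋɔniki]) shows [k] unchanged in both environments, so [k] cannot be basic with [g] derived before the NEG suffix.
The alternation reflects word-final obstruent devoicing: voiced obstruents become voiceless word-finally. /g/ is underlying.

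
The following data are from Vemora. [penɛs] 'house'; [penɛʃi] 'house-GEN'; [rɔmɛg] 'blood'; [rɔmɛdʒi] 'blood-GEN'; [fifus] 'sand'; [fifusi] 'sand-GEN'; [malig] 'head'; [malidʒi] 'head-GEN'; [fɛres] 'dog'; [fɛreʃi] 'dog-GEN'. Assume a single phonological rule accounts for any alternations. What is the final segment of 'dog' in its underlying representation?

The stem for 'dog' ends in [s] in [fɛres] but [ʃ] in [fɛreʃi].
The stem 'sand' ([fifus], [fifusi]) shows [s] unchanged in both environments, so [s] cannot be basic with [ʃ] derived before the GEN suffix.
The alternation reflects depalatalization: palato-alveolar /dʒ/ and /ʃ/ become [g] and [s] when no front vowel follows. /ʃ/ is underlying.

/ʃ/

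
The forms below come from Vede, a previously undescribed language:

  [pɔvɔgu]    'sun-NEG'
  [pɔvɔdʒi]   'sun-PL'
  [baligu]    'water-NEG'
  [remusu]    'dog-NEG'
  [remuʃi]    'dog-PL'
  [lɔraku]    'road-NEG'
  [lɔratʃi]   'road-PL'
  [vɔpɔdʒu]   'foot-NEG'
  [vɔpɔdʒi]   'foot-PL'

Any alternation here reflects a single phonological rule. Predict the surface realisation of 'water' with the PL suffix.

[balidʒi]

In [pɔvɔgu] and [pɔvɔdʒi] the final segment of 'sun' alternates: [g] ~ [dʒ].
The stem 'foot' ([vɔpɔdʒu], [vɔpɔdʒi]) shows [dʒ] unchanged in both environments, so [dʒ] cannot be basic with [g] derived before the NEG suffix.
Therefore /g/ is basic and [dʒ] is derived by palatalization before a front vowel (/k/, /g/ and /s/ become palato-alveolar [tʃ], [dʒ] and [ʃ] before a front vowel).
From [baligu] the stem 'water' is /balig/; before a front vowel this yields [balidʒi].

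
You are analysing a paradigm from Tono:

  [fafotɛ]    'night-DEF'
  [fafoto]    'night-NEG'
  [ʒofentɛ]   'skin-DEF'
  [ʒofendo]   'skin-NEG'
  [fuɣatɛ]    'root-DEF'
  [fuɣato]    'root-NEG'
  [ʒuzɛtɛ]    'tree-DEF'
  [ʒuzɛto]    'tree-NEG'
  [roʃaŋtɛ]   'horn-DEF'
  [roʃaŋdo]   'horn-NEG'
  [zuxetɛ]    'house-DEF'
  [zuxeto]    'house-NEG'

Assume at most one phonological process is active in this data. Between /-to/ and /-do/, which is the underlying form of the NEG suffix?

The NEG suffix surfaces as [-do] and [-to], depending on the final segment of the stem.
By contrast the DEF suffix keeps its initial [t] throughout — that segment must be underlying.
So the underlying form is /-do/, and voiced stops become voiceless after a vowel.

/-do/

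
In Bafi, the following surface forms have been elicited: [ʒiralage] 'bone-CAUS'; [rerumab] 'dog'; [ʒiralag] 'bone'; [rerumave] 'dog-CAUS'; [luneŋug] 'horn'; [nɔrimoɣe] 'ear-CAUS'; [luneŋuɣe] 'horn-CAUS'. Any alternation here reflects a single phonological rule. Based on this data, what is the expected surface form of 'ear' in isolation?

In [luneŋug] and [luneŋuɣe] the final segment of 'horn' alternates: [g] ~ [ɣ].
If /g/ were underlying and a rule turned it into [ɣ] before the CAUS suffix, 'bone' would also alternate; but it has [g] in both [ʒiralag] and [ʒiralage].
The alternation reflects word-final hardening: voiced fricatives become stops word-finally. /ɣ/ is underlying.
The one attested form of 'ear', [nɔrimoɣe], shows underlying /nɔrimoɣ/. Applying the same rule word-finally gives [nɔrimog].

[nɔrimog]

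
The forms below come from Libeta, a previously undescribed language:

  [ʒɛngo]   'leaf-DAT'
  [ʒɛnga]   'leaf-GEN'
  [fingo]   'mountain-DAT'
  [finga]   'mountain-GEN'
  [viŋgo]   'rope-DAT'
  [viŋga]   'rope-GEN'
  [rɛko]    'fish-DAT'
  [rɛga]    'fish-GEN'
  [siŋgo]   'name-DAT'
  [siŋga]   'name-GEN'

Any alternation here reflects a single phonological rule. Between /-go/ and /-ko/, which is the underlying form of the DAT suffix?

/-ko/

The DAT morpheme has two allomorphs, [-go] and [-ko].
By contrast the GEN suffix keeps its initial [g] throughout — that segment must be underlying.
So the underlying form is /-ko/, and voiceless stops become voiced after a nasal.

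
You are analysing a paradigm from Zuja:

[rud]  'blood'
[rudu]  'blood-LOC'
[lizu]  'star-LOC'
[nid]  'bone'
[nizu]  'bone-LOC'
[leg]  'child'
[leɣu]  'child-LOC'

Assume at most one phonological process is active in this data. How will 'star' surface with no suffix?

[lid]

'bone' shows [d] ~ [z] at the end of the stem ([nid] vs [nizu]).
The stem 'blood' ([rud], [rudu]) shows [d] unchanged in both environments, so [d] cannot be basic with [z] derived before the LOC suffix.
The alternation reflects word-final hardening: voiced fricatives become stops word-finally. /z/ is underlying.
The one attested form of 'star', [lizu], shows underlying /liz/. Applying the same rule word-finally gives [lid].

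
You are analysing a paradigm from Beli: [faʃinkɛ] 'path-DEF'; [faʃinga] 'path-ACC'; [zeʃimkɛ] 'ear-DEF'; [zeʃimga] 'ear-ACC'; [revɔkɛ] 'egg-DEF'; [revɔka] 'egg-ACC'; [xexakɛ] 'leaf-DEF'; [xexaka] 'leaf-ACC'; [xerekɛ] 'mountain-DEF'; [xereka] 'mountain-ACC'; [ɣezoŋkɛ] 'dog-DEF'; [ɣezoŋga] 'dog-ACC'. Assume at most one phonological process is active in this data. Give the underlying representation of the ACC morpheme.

/-ga/

The ACC morpheme has two allomorphs, [-ga] and [-ka].
The DEF suffix, which begins with [k], is invariant after every stem; so [k] is not altered by any rule here.
The ACC suffix is therefore /-ga/ underlyingly, with post-vocalic devoicing: voiced stops become voiceless after a vowel.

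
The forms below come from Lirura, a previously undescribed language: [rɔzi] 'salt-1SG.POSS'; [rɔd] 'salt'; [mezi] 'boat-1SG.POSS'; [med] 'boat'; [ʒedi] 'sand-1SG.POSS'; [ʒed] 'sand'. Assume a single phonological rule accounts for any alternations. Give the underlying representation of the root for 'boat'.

The root 'boat' surfaces as [mezi] and [med], with a stem-final [z] ~ [d] alternation.
The stem 'sand' ([ʒedi], [ʒed]) shows [d] unchanged in both environments, so [d] cannot be basic with [z] derived before the 1SG.POSS suffix.
So /z/ is underlying, and a rule of word-final hardening — voiced fricatives become stops word-finally — gives [d].

/mez/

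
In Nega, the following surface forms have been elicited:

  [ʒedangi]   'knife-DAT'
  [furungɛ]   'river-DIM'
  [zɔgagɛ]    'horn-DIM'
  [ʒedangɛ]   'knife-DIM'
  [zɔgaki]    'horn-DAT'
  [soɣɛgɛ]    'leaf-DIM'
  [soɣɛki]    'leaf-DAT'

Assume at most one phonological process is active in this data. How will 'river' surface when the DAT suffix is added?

The DAT suffix surfaces as [-gi] and [-ki], depending on the final segment of the stem.
The DIM suffix, which begins with [g], is invariant after every stem; so [g] is not altered by any rule here.
So the underlying form is /-ki/, and voiceless stops become voiced after a nasal.
After 'river', which ends in a nasal, the suffix surfaces as [-gi], giving [furungi].

[furungi]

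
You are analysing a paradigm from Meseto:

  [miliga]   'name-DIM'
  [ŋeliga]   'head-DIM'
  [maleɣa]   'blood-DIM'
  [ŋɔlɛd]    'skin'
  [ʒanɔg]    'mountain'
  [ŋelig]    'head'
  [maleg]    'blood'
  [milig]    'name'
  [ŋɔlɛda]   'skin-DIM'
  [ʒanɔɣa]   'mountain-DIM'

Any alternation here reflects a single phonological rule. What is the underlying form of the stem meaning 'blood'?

The stem for 'blood' ends in [g] in [maleg] but [ɣ] in [maleɣa].
If /g/ were underlying and a rule turned it into [ɣ] before the DIM suffix, 'name' would also alternate; but it has [g] in both [milig] and [miliga].
Therefore /ɣ/ is basic and [g] is derived by word-final hardening (voiced fricatives become stops word-finally).
Hence 'blood' is /maleɣ/ underlyingly.

/maleɣ/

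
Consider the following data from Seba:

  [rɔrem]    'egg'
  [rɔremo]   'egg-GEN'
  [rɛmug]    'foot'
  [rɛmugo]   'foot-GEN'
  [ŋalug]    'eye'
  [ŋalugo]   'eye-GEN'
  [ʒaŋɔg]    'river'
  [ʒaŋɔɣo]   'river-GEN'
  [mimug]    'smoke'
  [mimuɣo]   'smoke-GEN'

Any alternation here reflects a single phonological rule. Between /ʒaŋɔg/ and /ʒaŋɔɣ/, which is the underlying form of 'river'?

/ʒaŋɔɣ/

The stem for 'river' ends in [g] in [ʒaŋɔg] but [ɣ] in [ʒaŋɔɣo].
But 'foot' keeps [g] in both environments ([rɛmug], [rɛmugo]), so there is no rule changing /g/ to [ɣ] before the GEN suffix.
The underlying segment must be /ɣ/; voiced fricatives become stops word-finally, yielding [g] there.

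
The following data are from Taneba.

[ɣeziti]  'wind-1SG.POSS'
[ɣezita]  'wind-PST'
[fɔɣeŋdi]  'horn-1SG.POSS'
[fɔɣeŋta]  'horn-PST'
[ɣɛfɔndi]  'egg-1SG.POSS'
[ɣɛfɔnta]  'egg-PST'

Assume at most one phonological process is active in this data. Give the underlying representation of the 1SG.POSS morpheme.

The 1SG.POSS suffix surfaces as [-di] and [-ti], depending on the final segment of the stem.
The PST suffix, which begins with [t], is invariant after every stem; so [t] is not altered by any rule here.
The 1SG.POSS suffix is therefore /-di/ underlyingly, with post-vocalic devoicing: voiced stops become voiceless after a vowel.

/-di/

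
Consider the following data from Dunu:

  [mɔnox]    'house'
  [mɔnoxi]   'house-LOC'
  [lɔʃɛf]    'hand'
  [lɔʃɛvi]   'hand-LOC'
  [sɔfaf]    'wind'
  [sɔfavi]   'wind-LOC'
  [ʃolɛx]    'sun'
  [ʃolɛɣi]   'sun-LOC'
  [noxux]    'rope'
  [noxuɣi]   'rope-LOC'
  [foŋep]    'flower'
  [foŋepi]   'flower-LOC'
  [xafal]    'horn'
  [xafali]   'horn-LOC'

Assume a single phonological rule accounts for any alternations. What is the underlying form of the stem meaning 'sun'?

/ʃolɛɣ/

'sun' shows [x] ~ [ɣ] at the end of the stem ([ʃolɛx] vs [ʃolɛɣi]).
But 'house' keeps [x] in both environments ([mɔnox], [mɔnoxi]), so there is no rule changing /x/ to [ɣ] before the LOC suffix.
The underlying segment must be /ɣ/; voiced obstruents become voiceless word-finally, yielding [x] there.
The underlying form of 'sun' is therefore /ʃolɛɣ/.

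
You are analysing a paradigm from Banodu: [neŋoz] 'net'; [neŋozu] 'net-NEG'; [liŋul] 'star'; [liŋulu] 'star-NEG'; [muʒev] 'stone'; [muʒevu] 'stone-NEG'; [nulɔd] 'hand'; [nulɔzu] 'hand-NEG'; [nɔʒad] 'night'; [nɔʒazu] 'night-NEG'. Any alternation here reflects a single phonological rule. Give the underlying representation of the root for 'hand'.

The stem for 'hand' ends in [d] in [nulɔd] but [z] in [nulɔzu].
But 'net' keeps [z] in both environments ([neŋoz], [neŋozu]), so there is no rule changing /z/ to [d] in isolation.
Therefore /d/ is basic and [z] is derived by intervocalic spirantization (voiced stops become fricatives between vowels).

/nulɔd/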